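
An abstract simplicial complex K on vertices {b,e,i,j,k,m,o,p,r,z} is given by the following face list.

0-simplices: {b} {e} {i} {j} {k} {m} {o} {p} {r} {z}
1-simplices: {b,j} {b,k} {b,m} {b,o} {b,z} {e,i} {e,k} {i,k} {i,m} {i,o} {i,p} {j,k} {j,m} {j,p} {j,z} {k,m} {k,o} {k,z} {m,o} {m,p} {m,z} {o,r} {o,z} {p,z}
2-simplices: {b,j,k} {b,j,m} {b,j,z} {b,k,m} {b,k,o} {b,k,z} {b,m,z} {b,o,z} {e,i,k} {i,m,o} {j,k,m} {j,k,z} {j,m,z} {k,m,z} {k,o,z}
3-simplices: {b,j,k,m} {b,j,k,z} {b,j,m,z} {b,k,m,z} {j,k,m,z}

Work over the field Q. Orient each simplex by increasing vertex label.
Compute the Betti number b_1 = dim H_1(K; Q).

n_0=10 n_1=24 n_2=15 n_3=5  [Q]
∂1: piv[bj,bk,bm,bo,bz,ei,ek,ip,or] rk=9  ker:ik,im,io,jk,jm,jp,jz,km,ko,kz,mo,mp,mz,oz,pz
∂2: piv[bjk,bjm,bjz,bkm,bko,bkz,bmz,boz,eik,imo] rk=10  ker:jkm,jkz,jmz,kmz,koz
∂3: piv[bjkm,bjkz,bjmz,bkmz] rk=4  ker:jkmz
b_1=(24−9)−10=5

b_1=5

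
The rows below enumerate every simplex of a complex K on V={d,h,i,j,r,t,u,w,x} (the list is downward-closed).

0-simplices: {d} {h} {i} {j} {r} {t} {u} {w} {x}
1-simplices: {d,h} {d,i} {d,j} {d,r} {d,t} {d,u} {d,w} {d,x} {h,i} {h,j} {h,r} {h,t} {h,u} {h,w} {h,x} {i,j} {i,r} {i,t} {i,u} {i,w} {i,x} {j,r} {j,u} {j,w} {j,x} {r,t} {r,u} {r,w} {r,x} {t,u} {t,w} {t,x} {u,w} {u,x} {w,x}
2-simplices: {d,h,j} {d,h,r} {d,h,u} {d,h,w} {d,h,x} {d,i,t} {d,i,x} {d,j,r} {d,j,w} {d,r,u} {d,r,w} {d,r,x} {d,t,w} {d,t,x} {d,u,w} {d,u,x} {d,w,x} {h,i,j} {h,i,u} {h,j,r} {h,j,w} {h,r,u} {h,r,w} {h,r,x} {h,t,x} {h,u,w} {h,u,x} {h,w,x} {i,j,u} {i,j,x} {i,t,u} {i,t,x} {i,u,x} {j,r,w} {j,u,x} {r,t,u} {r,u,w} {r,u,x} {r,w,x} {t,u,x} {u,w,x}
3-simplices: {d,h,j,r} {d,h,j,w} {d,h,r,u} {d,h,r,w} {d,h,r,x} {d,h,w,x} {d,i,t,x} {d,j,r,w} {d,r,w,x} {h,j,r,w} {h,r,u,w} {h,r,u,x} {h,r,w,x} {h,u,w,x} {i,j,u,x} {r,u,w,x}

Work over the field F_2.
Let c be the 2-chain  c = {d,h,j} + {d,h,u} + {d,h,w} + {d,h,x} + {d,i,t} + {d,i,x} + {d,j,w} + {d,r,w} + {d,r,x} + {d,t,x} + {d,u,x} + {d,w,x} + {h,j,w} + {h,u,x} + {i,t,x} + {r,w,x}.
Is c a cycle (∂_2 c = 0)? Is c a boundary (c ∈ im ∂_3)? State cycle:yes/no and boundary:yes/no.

n_0=9 n_1=35 n_2=41 n_3=16  [Z2]
∂1: piv[dh,di,dj,dr,dt,du,dw,dx] rk=8  ker:hi,hj,hr,ht,hu,hw,hx,ij,ir,it,iu,iw,ix,jr,ju,jw,jx,rt,ru,rw,rx,tu,tw,tx,uw,ux,wx
∂2: piv[dhj,dhr,dhu,dhw,dhx,dit,dix,djr,djw,dru,drw,drx,dtw,dtx,duw,dux,dwx,hij,hiu,htx,iju,ijx,itu,iux,rtu] rk=25  ker:hjr,hjw,hru,hrw,hrx,huw,hux,hwx,itx,jrw,jux,ruw,rux,rwx,tux,uwx
∂3: piv[dhjr,dhjw,dhru,dhrw,dhrx,dhwx,ditx,djrw,drwx,hruw,hrux,huwx,ijux] rk=13  ker:hjrw,hrwx,ruwx
∂2c = 0
c vs im∂3: residual ≠ 0 ⇒ not boundary

cycle:yes boundary:no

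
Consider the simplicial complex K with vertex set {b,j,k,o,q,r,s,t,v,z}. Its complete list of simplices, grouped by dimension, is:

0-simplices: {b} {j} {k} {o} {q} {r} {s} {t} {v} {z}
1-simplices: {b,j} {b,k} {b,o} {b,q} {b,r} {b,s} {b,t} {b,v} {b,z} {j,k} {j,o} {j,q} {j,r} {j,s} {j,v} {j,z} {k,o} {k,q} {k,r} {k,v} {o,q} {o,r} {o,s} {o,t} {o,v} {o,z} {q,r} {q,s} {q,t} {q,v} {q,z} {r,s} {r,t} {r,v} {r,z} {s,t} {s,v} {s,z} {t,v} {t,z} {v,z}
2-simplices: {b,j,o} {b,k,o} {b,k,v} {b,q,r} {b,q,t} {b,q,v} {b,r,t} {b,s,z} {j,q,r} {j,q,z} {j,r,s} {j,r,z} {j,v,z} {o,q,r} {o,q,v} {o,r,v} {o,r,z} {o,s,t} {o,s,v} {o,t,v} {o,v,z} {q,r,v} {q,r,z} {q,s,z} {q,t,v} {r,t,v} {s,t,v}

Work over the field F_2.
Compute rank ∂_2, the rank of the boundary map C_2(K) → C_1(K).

n_0=10 n_1=41 n_2=27  [Z2]
∂1: piv[bj,bk,bo,bq,br,bs,bt,bv,bz] rk=9  ker:jk,jo,jq,jr,js,jv,jz,ko,kq,kr,kv,oq,or,os,ot,ov,oz,qr,qs,qt,qv,qz,rs,rt,rv,rz,st,sv,sz,tv,tz,vz
∂2: piv[bjo,bko,bkv,bqr,bqt,bqv,brt,bsz,jqr,jqz,jrs,jrz,jvz,oqr,oqv,orv,orz,ost,osv,otv,ovz,qsz,qtv] rk=23  ker:qrv,qrz,rtv,stv
rk∂_2=23

rank∂_2=23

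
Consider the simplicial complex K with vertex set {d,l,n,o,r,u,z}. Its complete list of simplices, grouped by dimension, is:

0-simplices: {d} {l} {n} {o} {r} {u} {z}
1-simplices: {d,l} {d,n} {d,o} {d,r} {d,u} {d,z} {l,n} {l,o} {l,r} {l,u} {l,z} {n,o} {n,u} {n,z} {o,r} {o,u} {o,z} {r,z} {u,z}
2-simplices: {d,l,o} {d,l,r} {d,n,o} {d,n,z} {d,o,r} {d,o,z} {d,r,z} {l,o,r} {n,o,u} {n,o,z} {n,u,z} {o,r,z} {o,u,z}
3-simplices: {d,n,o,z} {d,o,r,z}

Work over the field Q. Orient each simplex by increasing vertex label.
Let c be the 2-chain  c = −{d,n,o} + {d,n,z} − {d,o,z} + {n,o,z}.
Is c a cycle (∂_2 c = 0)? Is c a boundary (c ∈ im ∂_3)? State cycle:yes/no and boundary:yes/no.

cycle:yes boundary:yes

n_0=7 n_1=19 n_2=13 n_3=2  [Q]
∂1: piv[dl,dn,do,dr,du,dz] rk=6  ker:ln,lo,lr,lu,lz,no,nu,nz,or,ou,oz,rz,uz
∂2: piv[dlo,dlr,dno,dnz,dor,doz,drz,nou,nuz] rk=9  ker:lor,noz,orz,ouz
∂3: piv[dnoz,dorz] rk=2
∂2c = 0
c vs im∂3: reduces to 0 ⇒ boundary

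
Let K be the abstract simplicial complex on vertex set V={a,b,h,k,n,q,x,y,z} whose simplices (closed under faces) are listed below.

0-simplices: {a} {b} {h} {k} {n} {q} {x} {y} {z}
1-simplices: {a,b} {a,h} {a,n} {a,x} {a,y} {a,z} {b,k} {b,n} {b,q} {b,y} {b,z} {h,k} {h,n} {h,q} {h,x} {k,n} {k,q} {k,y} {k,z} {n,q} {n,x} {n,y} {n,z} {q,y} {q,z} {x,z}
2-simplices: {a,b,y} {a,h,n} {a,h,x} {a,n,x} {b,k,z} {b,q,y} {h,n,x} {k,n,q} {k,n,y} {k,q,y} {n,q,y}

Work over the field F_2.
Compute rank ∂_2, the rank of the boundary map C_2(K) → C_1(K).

n_0=9 n_1=26 n_2=11  [Z2]
∂1: piv[ab,ah,an,ax,ay,az,bk,bq] rk=8  ker:bn,by,bz,hk,hn,hq,hx,kn,kq,ky,kz,nq,nx,ny,nz,qy,qz,xz
∂2: piv[aby,ahn,ahx,anx,bkz,bqy,knq,kny,kqy] rk=9  ker:hnx,nqy
rk∂_2=9

rank∂_2=9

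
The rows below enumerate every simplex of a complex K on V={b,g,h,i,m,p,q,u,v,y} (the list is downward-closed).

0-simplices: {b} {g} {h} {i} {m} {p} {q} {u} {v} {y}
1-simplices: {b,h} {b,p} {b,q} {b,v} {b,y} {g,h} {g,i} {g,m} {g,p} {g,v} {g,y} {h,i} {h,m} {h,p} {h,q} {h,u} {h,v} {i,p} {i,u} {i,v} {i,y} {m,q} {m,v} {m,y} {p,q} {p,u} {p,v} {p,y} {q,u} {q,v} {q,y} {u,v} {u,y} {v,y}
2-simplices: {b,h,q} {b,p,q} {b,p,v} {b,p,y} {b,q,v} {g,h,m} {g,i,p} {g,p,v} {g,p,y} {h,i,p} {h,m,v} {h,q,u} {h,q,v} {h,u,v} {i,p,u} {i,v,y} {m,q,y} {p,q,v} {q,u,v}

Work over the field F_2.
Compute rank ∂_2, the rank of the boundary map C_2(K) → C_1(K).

n_0=10 n_1=34 n_2=19  [Z2]
∂1: piv[bh,bp,bq,bv,by,gh,gi,gm,hu] rk=9  ker:gp,gv,gy,hi,hm,hp,hq,hv,ip,iu,iv,iy,mq,mv,my,pq,pu,pv,py,qu,qv,qy,uv,uy,vy
∂2: piv[bhq,bpq,bpv,bpy,bqv,ghm,gip,gpv,gpy,hip,hmv,hqu,hqv,huv,ipu,ivy,mqy] rk=17  ker:pqv,quv
rk∂_2=17

rank∂_2=17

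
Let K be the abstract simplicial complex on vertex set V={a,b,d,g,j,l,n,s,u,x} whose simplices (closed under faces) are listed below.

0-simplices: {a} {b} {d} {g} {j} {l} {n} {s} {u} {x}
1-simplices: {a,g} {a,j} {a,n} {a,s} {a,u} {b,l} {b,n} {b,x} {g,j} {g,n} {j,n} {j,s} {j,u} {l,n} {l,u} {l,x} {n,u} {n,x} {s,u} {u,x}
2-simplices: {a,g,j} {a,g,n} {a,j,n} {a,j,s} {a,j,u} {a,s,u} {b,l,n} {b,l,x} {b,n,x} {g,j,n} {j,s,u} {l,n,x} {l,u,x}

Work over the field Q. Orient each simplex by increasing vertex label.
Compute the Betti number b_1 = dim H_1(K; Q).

n_0=10 n_1=20 n_2=13  [Q]
∂1: piv[ag,aj,an,as,au,bl,bn,bx] rk=8  ker:gj,gn,jn,js,ju,ln,lu,lx,nu,nx,su,ux
∂2: piv[agj,agn,ajn,ajs,aju,asu,bln,blx,bnx,lux] rk=10  ker:gjn,jsu,lnx
b_1=(20−8)−10=2

b_1=2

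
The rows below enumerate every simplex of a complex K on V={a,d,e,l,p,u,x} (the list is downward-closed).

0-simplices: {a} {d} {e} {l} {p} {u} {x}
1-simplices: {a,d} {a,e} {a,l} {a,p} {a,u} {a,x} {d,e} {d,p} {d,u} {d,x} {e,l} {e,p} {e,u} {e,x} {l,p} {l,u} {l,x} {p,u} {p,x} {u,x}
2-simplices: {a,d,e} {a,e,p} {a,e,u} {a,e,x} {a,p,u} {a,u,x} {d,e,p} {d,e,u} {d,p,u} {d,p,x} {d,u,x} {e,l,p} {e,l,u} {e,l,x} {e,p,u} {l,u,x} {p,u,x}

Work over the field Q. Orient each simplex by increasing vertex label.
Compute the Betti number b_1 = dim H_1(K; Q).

n_0=7 n_1=20 n_2=17  [Q]
∂1: piv[ad,ae,al,ap,au,ax] rk=6  ker:de,dp,du,dx,el,ep,eu,ex,lp,lu,lx,pu,px,ux
∂2: piv[ade,aep,aeu,aex,apu,aux,dep,deu,dpx,dux,elp,elu,elx] rk=13  ker:dpu,epu,lux,pux
b_1=(20−6)−13=1

b_1=1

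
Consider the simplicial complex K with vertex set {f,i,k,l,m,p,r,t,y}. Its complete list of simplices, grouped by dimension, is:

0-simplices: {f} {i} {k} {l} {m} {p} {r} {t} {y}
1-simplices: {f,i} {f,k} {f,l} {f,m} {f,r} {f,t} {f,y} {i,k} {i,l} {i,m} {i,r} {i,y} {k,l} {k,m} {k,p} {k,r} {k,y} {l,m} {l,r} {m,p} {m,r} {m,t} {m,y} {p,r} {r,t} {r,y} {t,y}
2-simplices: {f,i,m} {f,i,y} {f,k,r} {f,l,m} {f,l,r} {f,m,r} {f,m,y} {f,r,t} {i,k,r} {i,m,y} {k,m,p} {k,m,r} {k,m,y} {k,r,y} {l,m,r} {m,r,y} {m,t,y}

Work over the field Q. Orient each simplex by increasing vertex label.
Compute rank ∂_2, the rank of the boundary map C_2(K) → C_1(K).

n_0=9 n_1=27 n_2=17  [Q]
∂1: piv[fi,fk,fl,fm,fr,ft,fy,kp] rk=8  ker:ik,il,im,ir,iy,kl,km,kr,ky,lm,lr,mp,mr,mt,my,pr,rt,ry,ty
∂2: piv[fim,fiy,fkr,flm,flr,fmr,fmy,frt,ikr,kmp,kmr,kmy,kry,mty] rk=14  ker:imy,lmr,mry
rk∂_2=14

rank∂_2=14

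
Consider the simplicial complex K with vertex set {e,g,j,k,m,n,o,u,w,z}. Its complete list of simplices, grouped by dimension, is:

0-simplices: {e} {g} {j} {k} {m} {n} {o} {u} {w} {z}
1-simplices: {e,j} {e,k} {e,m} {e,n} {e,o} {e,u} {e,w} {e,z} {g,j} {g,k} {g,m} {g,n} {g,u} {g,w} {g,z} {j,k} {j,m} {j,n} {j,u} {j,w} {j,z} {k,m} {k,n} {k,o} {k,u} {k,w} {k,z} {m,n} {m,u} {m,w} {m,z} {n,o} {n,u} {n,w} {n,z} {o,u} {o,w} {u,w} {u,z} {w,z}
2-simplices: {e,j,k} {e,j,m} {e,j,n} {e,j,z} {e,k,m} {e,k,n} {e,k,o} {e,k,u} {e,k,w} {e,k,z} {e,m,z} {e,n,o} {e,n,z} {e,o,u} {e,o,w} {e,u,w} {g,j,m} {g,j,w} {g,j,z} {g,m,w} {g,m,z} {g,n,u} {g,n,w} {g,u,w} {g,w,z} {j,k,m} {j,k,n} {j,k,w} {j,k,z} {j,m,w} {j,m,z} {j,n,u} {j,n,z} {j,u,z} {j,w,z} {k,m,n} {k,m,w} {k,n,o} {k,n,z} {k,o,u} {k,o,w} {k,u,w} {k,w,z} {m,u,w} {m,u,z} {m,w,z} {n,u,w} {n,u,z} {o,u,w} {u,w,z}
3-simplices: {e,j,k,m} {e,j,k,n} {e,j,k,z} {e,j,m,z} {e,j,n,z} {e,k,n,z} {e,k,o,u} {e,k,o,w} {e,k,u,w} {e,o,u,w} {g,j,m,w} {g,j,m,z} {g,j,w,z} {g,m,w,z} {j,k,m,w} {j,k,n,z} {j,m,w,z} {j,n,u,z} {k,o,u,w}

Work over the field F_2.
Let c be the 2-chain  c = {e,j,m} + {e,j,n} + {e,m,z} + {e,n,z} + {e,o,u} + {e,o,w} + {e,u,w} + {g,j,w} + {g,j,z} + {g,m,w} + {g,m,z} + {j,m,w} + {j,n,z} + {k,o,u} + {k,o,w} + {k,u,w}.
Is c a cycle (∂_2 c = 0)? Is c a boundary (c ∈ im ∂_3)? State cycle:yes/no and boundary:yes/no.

n_0=10 n_1=40 n_2=50 n_3=19  [Z2]
∂1: piv[ej,ek,em,en,eo,eu,ew,ez,gj] rk=9  ker:gk,gm,gn,gu,gw,gz,jk,jm,jn,ju,jw,jz,km,kn,ko,ku,kw,kz,mn,mu,mw,mz,no,nu,nw,nz,ou,ow,uw,uz,wz
∂2: piv[ejk,ejm,ejn,ejz,ekm,ekn,eko,eku,ekw,ekz,emz,eno,enz,eou,eow,euw,gjm,gjw,gjz,gmw,gnu,gnw,guw,gwz,jkw,jnu,juz,kmn,muw,muz] rk=30  ker:gmz,jkm,jkn,jkz,jmw,jmz,jnz,jwz,kmw,kno,knz,kou,kow,kuw,kwz,mwz,nuw,nuz,ouw,uwz
∂3: piv[ejkm,ejkn,ejkz,ejmz,ejnz,eknz,ekou,ekow,ekuw,eouw,gjmw,gjmz,gjwz,gmwz,jkmw,jnuz] rk=16  ker:jknz,jmwz,kouw
∂2c = 0
c vs im∂3: reduces to 0 ⇒ boundary

cycle:yes boundary:yes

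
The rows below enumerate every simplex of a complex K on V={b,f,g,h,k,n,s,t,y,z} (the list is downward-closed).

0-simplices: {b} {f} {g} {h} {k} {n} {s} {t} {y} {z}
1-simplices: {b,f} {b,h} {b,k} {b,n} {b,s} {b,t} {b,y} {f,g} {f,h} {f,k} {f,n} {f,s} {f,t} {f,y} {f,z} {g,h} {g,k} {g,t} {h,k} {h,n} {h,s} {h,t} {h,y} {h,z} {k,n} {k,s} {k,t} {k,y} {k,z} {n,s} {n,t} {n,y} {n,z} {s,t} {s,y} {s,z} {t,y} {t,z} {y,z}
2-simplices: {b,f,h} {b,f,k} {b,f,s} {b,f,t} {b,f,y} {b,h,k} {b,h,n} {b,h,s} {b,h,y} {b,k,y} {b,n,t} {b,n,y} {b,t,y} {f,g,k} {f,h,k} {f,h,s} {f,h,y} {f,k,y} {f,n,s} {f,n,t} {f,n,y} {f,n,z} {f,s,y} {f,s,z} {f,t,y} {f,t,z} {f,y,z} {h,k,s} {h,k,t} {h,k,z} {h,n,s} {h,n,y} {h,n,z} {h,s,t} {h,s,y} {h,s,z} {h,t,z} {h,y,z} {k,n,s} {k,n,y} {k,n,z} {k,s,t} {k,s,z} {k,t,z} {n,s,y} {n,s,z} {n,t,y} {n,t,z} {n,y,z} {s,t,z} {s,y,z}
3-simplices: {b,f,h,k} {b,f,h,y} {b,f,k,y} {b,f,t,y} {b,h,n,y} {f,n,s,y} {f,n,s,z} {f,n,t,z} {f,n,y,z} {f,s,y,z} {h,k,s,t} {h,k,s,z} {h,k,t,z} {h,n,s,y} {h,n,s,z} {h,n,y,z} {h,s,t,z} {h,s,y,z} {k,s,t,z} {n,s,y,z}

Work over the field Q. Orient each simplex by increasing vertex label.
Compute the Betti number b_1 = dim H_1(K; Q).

n_0=10 n_1=39 n_2=51 n_3=20  [Q]
∂1: piv[bf,bh,bk,bn,bs,bt,by,fg,fz] rk=9  ker:fh,fk,fn,fs,ft,fy,gh,gk,gt,hk,hn,hs,ht,hy,hz,kn,ks,kt,ky,kz,ns,nt,ny,nz,st,sy,sz,ty,tz,yz
∂2: piv[bfh,bfk,bfs,bft,bfy,bhk,bhn,bhs,bhy,bky,bnt,bny,bty,fgk,fns,fnt,fnz,fsy,fsz,ftz,fyz,hks,hkt,hkz,hnz,hst,htz,kns] rk=28  ker:fhk,fhs,fhy,fky,fny,fty,hns,hny,hsy,hsz,hyz,kny,knz,kst,ksz,ktz,nsy,nsz,nty,ntz,nyz,stz,syz
∂3: piv[bfhk,bfhy,bfky,bfty,bhny,fnsy,fnsz,fntz,fnyz,fsyz,hkst,hksz,hktz,hnsy,hnsz,hnyz,hstz] rk=17  ker:hsyz,kstz,nsyz
b_1=(39−9)−28=2

b_1=2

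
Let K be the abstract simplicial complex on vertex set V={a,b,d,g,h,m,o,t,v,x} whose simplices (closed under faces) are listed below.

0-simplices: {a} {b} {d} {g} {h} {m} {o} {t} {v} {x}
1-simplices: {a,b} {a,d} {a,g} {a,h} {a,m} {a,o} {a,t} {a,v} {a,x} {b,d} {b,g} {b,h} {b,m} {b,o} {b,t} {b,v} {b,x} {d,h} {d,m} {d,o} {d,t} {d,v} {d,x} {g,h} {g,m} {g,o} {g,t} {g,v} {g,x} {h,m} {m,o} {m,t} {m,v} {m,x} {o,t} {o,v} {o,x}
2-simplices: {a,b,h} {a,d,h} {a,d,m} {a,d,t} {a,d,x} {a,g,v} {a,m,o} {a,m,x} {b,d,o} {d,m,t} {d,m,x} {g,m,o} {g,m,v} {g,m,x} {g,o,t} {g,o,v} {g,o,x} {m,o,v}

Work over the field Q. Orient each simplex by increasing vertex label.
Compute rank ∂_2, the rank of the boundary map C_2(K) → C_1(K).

n_0=10 n_1=37 n_2=18  [Q]
∂1: piv[ab,ad,ag,ah,am,ao,at,av,ax] rk=9  ker:bd,bg,bh,bm,bo,bt,bv,bx,dh,dm,do,dt,dv,dx,gh,gm,go,gt,gv,gx,hm,mo,mt,mv,mx,ot,ov,ox
∂2: piv[abh,adh,adm,adt,adx,agv,amo,amx,bdo,dmt,gmo,gmv,gmx,got,gov,gox] rk=16  ker:dmx,mov
rk∂_2=16

rank∂_2=16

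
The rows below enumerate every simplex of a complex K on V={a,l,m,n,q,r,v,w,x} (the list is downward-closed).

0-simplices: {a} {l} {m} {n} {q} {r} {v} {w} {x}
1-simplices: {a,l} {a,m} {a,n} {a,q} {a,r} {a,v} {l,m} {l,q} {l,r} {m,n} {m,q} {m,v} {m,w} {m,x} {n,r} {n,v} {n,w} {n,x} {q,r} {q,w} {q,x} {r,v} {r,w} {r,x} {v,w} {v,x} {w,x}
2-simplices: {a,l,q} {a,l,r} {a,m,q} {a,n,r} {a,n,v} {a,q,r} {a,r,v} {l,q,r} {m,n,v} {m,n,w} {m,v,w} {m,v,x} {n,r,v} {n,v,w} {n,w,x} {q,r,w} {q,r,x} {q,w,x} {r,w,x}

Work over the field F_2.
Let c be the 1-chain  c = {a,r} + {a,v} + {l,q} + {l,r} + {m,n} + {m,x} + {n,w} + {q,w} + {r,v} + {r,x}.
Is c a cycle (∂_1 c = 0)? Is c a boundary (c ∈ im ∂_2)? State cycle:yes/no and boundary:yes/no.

cycle:yes boundary:no

n_0=9 n_1=27 n_2=19  [Z2]
∂1: piv[al,am,an,aq,ar,av,mw,mx] rk=8  ker:lm,lq,lr,mn,mq,mv,nr,nv,nw,nx,qr,qw,qx,rv,rw,rx,vw,vx,wx
∂2: piv[alq,alr,amq,anr,anv,aqr,arv,mnv,mnw,mvw,mvx,nwx,qrw,qrx,qwx] rk=15  ker:lqr,nrv,nvw,rwx
∂1c = 0
c vs im∂2: residual ≠ 0 ⇒ not boundary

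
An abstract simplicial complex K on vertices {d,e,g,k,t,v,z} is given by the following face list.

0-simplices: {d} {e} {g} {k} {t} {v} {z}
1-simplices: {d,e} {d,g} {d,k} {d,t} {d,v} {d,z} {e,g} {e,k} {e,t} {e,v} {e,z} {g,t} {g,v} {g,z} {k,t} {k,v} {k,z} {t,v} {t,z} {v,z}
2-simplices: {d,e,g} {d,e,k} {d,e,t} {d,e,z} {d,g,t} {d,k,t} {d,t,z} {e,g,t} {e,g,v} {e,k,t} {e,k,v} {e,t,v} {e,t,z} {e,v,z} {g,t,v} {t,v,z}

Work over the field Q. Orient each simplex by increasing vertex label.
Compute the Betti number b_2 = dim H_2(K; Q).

n_0=7 n_1=20 n_2=16  [Q]
∂1: piv[de,dg,dk,dt,dv,dz] rk=6  ker:eg,ek,et,ev,ez,gt,gv,gz,kt,kv,kz,tv,tz,vz
∂2: piv[deg,dek,det,dez,dgt,dkt,dtz,egv,ekv,etv,evz] rk=11  ker:egt,ekt,etz,gtv,tvz
b_2=(16−11)−0=5

b_2=5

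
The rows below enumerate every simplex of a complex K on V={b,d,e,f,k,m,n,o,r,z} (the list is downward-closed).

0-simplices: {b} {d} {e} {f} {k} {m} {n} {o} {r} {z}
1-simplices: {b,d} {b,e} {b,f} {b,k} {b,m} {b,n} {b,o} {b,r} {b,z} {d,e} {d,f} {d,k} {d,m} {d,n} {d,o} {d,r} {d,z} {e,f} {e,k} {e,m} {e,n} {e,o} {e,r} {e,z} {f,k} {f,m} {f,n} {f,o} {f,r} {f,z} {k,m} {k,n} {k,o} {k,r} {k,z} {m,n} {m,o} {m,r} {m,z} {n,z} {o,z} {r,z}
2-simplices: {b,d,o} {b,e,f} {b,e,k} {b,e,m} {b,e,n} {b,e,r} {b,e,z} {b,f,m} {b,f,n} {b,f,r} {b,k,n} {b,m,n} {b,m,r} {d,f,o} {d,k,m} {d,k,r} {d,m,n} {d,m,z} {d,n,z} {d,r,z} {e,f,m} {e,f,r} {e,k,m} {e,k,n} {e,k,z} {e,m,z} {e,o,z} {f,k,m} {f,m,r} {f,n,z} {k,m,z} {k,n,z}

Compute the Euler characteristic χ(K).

χ(K)=0

n_0=10 n_1=42 n_2=32
χ=+10−42+32=0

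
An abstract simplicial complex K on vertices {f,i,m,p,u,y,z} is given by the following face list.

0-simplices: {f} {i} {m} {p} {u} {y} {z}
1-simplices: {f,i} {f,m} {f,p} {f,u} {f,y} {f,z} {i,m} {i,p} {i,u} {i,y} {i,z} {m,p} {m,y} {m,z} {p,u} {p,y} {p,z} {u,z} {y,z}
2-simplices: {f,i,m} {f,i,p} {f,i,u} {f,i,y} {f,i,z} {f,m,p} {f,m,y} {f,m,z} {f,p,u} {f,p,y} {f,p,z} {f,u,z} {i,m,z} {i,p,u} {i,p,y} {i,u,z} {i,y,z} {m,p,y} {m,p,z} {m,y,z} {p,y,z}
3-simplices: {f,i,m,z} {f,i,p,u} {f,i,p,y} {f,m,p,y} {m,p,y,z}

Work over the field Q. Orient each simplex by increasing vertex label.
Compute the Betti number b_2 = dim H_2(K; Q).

n_0=7 n_1=19 n_2=21 n_3=5  [Q]
∂1: piv[fi,fm,fp,fu,fy,fz] rk=6  ker:im,ip,iu,iy,iz,mp,my,mz,pu,py,pz,uz,yz
∂2: piv[fim,fip,fiu,fiy,fiz,fmp,fmy,fmz,fpu,fpy,fpz,fuz,iyz] rk=13  ker:imz,ipu,ipy,iuz,mpy,mpz,myz,pyz
∂3: piv[fimz,fipu,fipy,fmpy,mpyz] rk=5
b_2=(21−13)−5=3

b_2=3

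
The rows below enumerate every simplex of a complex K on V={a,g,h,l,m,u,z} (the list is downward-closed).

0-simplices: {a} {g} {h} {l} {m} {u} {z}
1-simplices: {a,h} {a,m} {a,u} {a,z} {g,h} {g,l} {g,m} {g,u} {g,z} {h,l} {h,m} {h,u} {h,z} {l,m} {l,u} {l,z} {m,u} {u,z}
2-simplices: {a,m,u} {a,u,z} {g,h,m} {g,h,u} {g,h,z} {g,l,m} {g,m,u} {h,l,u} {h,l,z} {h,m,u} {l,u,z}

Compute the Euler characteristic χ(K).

χ(K)=0

n_0=7 n_1=18 n_2=11
χ=+7−18+11=0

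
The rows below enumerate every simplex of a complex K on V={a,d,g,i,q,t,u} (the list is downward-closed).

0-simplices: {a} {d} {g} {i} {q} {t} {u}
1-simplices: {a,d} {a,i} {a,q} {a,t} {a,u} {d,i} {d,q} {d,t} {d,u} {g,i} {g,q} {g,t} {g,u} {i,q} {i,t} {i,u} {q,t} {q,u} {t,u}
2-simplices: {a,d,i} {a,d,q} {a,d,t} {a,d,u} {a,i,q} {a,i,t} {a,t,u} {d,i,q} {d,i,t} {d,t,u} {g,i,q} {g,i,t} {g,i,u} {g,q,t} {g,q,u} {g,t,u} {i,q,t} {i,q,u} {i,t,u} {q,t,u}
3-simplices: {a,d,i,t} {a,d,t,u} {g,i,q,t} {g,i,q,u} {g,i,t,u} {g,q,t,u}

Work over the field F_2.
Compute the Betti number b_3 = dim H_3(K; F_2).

n_0=7 n_1=19 n_2=20 n_3=6  [Z2]
∂1: piv[ad,ai,aq,at,au,gi] rk=6  ker:di,dq,dt,du,gq,gt,gu,iq,it,iu,qt,qu,tu
∂2: piv[adi,adq,adt,adu,aiq,ait,atu,giq,git,giu,gqt,gqu,gtu] rk=13  ker:diq,dit,dtu,iqt,iqu,itu,qtu
∂3: piv[adit,adtu,giqt,giqu,gitu,gqtu] rk=6
b_3=(6−6)−0=0

b_3=0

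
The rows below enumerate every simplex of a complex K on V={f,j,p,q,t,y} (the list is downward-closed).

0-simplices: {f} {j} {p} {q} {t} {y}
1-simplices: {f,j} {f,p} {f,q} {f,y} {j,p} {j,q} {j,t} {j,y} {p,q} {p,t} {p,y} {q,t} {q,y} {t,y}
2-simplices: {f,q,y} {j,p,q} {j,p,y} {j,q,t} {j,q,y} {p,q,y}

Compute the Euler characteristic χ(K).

χ(K)=-2

n_0=6 n_1=14 n_2=6
χ=+6−14+6=-2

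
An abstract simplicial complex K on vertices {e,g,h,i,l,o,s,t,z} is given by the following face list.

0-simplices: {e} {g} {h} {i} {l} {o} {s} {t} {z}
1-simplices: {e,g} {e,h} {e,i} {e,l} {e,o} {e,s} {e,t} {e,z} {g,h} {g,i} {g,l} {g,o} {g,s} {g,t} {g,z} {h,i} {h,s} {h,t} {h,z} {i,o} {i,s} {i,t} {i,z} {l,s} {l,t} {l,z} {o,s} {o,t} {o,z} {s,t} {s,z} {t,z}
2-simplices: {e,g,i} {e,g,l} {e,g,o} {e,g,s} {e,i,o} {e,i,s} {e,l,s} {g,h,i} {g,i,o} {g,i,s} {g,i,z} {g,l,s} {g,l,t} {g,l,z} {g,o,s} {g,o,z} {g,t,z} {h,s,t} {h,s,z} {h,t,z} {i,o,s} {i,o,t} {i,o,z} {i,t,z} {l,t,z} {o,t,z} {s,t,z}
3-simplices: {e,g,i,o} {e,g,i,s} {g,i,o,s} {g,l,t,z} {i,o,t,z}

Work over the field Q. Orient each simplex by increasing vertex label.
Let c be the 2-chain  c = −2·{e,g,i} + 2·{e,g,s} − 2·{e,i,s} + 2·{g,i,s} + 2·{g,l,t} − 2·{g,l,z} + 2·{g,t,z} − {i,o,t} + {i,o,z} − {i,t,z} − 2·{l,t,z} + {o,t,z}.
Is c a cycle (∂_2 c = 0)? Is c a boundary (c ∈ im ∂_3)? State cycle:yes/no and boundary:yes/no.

n_0=9 n_1=32 n_2=27 n_3=5  [Q]
∂1: piv[eg,eh,ei,el,eo,es,et,ez] rk=8  ker:gh,gi,gl,go,gs,gt,gz,hi,hs,ht,hz,io,is,it,iz,ls,lt,lz,os,ot,oz,st,sz,tz
∂2: piv[egi,egl,ego,egs,eio,eis,els,ghi,giz,glt,glz,gos,goz,gtz,hst,hsz,htz,iot,itz] rk=19  ker:gio,gis,gls,ios,ioz,ltz,otz,stz
∂3: piv[egio,egis,gios,gltz,iotz] rk=5
∂2c = 0
c vs im∂3: reduces to 0 ⇒ boundary

cycle:yes boundary:yes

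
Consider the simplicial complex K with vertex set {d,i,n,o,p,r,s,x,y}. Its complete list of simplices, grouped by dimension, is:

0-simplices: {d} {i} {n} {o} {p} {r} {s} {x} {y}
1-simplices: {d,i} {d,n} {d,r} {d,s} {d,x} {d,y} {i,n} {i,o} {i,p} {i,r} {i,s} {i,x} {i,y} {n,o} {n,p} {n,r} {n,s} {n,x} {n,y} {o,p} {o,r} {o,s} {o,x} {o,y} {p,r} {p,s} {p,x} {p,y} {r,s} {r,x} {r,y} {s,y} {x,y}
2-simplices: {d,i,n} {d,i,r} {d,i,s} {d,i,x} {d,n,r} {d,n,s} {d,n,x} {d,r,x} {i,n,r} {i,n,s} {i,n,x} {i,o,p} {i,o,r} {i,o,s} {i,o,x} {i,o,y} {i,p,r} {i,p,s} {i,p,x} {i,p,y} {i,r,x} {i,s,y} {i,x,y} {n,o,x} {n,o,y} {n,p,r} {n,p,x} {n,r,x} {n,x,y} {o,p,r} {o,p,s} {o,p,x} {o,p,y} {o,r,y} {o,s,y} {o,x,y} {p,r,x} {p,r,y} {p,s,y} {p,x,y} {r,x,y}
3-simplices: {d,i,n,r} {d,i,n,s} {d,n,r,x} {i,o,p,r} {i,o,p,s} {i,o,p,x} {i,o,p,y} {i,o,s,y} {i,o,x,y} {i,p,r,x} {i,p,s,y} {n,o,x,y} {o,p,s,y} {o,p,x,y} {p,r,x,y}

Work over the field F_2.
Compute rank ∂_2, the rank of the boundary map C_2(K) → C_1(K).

n_0=9 n_1=33 n_2=41 n_3=15  [Z2]
∂1: piv[di,dn,dr,ds,dx,dy,io,ip] rk=8  ker:in,ir,is,ix,iy,no,np,nr,ns,nx,ny,op,or,os,ox,oy,pr,ps,px,py,rs,rx,ry,sy,xy
∂2: piv[din,dir,dis,dix,dnr,dns,dnx,drx,iop,ior,ios,iox,ioy,ipr,ips,ipx,ipy,isy,ixy,nox,noy,npr,ory] rk=23  ker:inr,ins,inx,irx,npx,nrx,nxy,opr,ops,opx,opy,osy,oxy,prx,pry,psy,pxy,rxy
∂3: piv[dinr,dins,dnrx,iopr,iops,iopx,iopy,iosy,ioxy,iprx,ipsy,noxy,opxy,prxy] rk=14  ker:opsy
rk∂_2=23

rank∂_2=23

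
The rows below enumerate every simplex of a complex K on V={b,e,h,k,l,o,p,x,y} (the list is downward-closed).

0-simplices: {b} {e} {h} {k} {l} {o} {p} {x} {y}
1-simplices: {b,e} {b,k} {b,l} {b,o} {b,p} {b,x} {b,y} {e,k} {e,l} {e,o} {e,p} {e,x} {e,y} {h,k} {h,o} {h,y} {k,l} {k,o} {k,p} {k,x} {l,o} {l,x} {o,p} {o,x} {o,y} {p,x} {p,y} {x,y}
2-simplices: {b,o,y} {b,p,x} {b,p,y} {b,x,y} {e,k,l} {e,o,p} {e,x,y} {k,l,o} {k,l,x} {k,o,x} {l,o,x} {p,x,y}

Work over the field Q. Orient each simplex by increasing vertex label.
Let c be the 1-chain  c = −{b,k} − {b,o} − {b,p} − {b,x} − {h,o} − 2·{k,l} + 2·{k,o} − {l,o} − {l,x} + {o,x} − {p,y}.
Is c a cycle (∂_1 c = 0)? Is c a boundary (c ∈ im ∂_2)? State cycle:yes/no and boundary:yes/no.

cycle:no boundary:no

n_0=9 n_1=28 n_2=12  [Q]
∂1: piv[be,bk,bl,bo,bp,bx,by,hk] rk=8  ker:ek,el,eo,ep,ex,ey,ho,hy,kl,ko,kp,kx,lo,lx,op,ox,oy,px,py,xy
∂2: piv[boy,bpx,bpy,bxy,ekl,eop,exy,klo,klx,kox] rk=10  ker:lox,pxy
∂1c = 4·{b} + {h} − {k} − 2·{o} − {x} − {y}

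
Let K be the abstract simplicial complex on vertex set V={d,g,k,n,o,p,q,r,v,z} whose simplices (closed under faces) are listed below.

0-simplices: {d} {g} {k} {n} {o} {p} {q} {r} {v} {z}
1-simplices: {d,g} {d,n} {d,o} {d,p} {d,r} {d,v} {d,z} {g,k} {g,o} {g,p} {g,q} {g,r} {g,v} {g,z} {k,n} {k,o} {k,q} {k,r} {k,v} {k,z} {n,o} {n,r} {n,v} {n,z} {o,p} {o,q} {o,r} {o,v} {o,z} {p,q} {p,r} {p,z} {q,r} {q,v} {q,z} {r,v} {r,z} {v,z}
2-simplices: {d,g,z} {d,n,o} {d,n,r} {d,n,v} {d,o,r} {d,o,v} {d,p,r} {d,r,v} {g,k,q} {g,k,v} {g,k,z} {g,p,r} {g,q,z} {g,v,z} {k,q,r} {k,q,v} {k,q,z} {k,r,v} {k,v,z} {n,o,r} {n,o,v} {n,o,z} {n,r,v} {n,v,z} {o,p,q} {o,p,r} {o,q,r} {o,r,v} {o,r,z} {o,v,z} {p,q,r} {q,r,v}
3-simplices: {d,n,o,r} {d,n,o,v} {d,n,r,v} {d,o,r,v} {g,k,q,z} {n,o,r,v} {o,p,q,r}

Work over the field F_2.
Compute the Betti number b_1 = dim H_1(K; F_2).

b_1=6

n_0=10 n_1=38 n_2=32 n_3=7  [Z2]
∂1: piv[dg,dn,do,dp,dr,dv,dz,gk,gq] rk=9  ker:go,gp,gr,gv,gz,kn,ko,kq,kr,kv,kz,no,nr,nv,nz,op,oq,or,ov,oz,pq,pr,pz,qr,qv,qz,rv,rz,vz
∂2: piv[dgz,dno,dnr,dnv,dor,dov,dpr,drv,gkq,gkv,gkz,gpr,gqz,gvz,kqr,kqv,krv,noz,nvz,opq,opr,oqr,orz] rk=23  ker:kqz,kvz,nor,nov,nrv,orv,ovz,pqr,qrv
∂3: piv[dnor,dnov,dnrv,dorv,gkqz,opqr] rk=6  ker:norv
b_1=(38−9)−23=6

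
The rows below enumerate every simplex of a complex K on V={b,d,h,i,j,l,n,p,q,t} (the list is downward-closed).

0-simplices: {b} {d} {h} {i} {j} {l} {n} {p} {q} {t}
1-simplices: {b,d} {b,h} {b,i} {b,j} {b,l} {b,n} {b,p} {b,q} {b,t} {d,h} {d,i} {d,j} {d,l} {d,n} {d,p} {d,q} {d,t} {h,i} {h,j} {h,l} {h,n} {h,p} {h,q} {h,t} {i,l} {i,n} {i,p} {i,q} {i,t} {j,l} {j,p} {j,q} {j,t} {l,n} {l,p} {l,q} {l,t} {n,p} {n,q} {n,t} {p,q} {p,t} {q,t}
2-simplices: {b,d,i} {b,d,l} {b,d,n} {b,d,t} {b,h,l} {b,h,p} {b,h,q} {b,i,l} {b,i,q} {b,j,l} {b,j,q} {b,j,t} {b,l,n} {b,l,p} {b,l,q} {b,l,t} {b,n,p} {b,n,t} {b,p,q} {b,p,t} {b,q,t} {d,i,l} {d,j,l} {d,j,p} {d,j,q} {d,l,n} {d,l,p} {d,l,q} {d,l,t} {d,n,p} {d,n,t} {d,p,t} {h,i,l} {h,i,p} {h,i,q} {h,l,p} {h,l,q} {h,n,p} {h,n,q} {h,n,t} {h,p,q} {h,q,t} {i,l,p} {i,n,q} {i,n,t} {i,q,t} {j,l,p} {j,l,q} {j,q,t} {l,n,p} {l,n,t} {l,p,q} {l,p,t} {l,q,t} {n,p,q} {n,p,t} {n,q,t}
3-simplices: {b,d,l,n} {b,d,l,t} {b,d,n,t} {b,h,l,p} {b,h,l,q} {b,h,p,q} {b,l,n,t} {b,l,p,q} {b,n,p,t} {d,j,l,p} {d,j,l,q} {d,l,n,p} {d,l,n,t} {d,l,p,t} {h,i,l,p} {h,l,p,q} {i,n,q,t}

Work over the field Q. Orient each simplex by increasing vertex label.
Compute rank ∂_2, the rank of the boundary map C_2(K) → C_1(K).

n_0=10 n_1=43 n_2=57 n_3=17  [Q]
∂1: piv[bd,bh,bi,bj,bl,bn,bp,bq,bt] rk=9  ker:dh,di,dj,dl,dn,dp,dq,dt,hi,hj,hl,hn,hp,hq,ht,il,in,ip,iq,it,jl,jp,jq,jt,ln,lp,lq,lt,np,nq,nt,pq,pt,qt
∂2: piv[bdi,bdl,bdn,bdt,bhl,bhp,bhq,bil,biq,bjl,bjq,bjt,bln,blp,blq,blt,bnp,bnt,bpq,bpt,bqt,djl,djp,djq,dlp,hil,hip,hnp,hnq,hnt,inq,int] rk=32  ker:dil,dln,dlq,dlt,dnp,dnt,dpt,hiq,hlp,hlq,hpq,hqt,ilp,iqt,jlp,jlq,jqt,lnp,lnt,lpq,lpt,lqt,npq,npt,nqt
∂3: piv[bdln,bdlt,bdnt,bhlp,bhlq,bhpq,blnt,blpq,bnpt,djlp,djlq,dlnp,dlpt,hilp,inqt] rk=15  ker:dlnt,hlpq
rk∂_2=32

rank∂_2=32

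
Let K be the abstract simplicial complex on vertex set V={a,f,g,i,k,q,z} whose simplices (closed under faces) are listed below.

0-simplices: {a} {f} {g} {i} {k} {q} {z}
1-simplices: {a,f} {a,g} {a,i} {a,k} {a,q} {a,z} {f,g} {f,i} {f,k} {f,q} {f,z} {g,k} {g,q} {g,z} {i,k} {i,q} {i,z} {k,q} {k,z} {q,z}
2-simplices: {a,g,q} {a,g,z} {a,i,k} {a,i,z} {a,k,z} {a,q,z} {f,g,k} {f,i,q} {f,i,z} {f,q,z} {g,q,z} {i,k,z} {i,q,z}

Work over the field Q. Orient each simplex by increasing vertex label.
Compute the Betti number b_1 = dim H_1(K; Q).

n_0=7 n_1=20 n_2=13  [Q]
∂1: piv[af,ag,ai,ak,aq,az] rk=6  ker:fg,fi,fk,fq,fz,gk,gq,gz,ik,iq,iz,kq,kz,qz
∂2: piv[agq,agz,aik,aiz,akz,aqz,fgk,fiq,fiz,fqz] rk=10  ker:gqz,ikz,iqz
b_1=(20−6)−10=4

b_1=4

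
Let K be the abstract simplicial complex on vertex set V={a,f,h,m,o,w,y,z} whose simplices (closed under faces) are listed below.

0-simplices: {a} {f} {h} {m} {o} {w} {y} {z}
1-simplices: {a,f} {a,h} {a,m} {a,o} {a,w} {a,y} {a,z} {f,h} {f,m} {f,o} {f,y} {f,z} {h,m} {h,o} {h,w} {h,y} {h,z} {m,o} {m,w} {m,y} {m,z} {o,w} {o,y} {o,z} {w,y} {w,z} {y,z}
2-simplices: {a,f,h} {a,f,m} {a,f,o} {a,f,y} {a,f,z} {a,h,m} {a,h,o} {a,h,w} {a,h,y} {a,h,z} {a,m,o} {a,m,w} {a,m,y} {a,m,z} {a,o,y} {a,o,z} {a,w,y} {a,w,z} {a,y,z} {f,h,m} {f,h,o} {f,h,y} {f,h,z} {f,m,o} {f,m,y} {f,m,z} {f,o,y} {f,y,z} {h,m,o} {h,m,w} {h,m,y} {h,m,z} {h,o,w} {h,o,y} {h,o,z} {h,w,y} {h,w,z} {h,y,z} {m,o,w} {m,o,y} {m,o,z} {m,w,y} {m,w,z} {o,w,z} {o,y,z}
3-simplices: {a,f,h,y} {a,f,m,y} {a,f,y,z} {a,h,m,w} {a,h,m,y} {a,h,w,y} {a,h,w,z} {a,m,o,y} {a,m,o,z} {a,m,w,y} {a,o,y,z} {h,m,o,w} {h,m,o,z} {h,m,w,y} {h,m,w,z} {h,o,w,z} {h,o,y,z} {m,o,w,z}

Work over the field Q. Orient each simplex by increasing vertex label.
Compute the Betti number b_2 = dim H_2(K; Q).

n_0=8 n_1=27 n_2=45 n_3=18  [Q]
∂1: piv[af,ah,am,ao,aw,ay,az] rk=7  ker:fh,fm,fo,fy,fz,hm,ho,hw,hy,hz,mo,mw,my,mz,ow,oy,oz,wy,wz,yz
∂2: piv[afh,afm,afo,afy,afz,ahm,aho,ahw,ahy,ahz,amo,amw,amy,amz,aoy,aoz,awy,awz,ayz,how] rk=20  ker:fhm,fho,fhy,fhz,fmo,fmy,fmz,foy,fyz,hmo,hmw,hmy,hmz,hoy,hoz,hwy,hwz,hyz,mow,moy,moz,mwy,mwz,owz,oyz
∂3: piv[afhy,afmy,afyz,ahmw,ahmy,ahwy,ahwz,amoy,amoz,amwy,aoyz,hmow,hmoz,hmwz,howz,hoyz] rk=16  ker:hmwy,mowz
b_2=(45−20)−16=9

b_2=9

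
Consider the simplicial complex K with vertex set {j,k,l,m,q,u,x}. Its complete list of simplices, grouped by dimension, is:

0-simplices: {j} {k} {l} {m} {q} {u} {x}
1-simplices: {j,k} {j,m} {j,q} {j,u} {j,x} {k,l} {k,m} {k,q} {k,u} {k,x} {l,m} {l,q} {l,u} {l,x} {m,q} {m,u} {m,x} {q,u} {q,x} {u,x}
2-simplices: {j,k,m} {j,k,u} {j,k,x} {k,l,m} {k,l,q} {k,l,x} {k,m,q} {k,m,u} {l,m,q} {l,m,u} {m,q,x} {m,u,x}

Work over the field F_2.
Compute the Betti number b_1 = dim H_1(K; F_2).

n_0=7 n_1=20 n_2=12  [Z2]
∂1: piv[jk,jm,jq,ju,jx,kl] rk=6  ker:km,kq,ku,kx,lm,lq,lu,lx,mq,mu,mx,qu,qx,ux
∂2: piv[jkm,jku,jkx,klm,klq,klx,kmq,kmu,lmu,mqx,mux] rk=11  ker:lmq
b_1=(20−6)−11=3

b_1=3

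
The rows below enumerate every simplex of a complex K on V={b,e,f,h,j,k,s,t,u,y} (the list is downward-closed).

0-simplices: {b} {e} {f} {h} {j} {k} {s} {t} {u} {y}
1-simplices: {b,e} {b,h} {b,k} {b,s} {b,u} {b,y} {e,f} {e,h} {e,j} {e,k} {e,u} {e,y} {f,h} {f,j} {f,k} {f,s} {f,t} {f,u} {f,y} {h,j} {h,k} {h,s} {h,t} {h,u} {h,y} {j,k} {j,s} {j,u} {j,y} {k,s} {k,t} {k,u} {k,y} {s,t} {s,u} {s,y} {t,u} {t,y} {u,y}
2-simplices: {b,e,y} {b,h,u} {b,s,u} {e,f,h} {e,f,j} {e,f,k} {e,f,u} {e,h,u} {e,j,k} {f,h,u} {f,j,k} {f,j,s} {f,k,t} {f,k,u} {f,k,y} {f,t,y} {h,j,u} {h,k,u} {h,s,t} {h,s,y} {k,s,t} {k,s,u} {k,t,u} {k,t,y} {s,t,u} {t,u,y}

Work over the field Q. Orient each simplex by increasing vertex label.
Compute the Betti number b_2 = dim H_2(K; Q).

b_2=4

n_0=10 n_1=39 n_2=26  [Q]
∂1: piv[be,bh,bk,bs,bu,by,ef,ej,ft] rk=9  ker:eh,ek,eu,ey,fh,fj,fk,fs,fu,fy,hj,hk,hs,ht,hu,hy,jk,js,ju,jy,ks,kt,ku,ky,st,su,sy,tu,ty,uy
∂2: piv[bey,bhu,bsu,efh,efj,efk,efu,ehu,ejk,fjs,fkt,fku,fky,fty,hju,hku,hst,hsy,kst,ksu,ktu,tuy] rk=22  ker:fhu,fjk,kty,stu
b_2=(26−22)−0=4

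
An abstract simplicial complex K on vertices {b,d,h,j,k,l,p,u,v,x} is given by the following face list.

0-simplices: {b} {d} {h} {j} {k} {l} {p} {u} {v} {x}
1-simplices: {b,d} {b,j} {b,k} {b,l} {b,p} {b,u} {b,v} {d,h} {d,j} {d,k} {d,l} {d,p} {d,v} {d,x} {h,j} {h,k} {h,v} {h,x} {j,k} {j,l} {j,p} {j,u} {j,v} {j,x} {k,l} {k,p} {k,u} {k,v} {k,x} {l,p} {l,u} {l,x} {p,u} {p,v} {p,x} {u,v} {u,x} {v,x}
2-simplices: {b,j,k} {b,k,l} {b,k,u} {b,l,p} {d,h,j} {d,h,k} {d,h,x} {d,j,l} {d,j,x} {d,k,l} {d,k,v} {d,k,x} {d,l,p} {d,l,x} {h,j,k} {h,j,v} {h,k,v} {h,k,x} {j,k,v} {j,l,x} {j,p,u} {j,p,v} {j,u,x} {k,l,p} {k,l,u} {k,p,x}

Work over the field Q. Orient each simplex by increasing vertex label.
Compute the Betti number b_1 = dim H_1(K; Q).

b_1=6

n_0=10 n_1=38 n_2=26  [Q]
∂1: piv[bd,bj,bk,bl,bp,bu,bv,dh,dx] rk=9  ker:dj,dk,dl,dp,dv,hj,hk,hv,hx,jk,jl,jp,ju,jv,jx,kl,kp,ku,kv,kx,lp,lu,lx,pu,pv,px,uv,ux,vx
∂2: piv[bjk,bkl,bku,blp,dhj,dhk,dhx,djl,djx,dkl,dkv,dkx,dlp,dlx,hjk,hjv,hkv,jpu,jpv,jux,klp,klu,kpx] rk=23  ker:hkx,jkv,jlx
b_1=(38−9)−23=6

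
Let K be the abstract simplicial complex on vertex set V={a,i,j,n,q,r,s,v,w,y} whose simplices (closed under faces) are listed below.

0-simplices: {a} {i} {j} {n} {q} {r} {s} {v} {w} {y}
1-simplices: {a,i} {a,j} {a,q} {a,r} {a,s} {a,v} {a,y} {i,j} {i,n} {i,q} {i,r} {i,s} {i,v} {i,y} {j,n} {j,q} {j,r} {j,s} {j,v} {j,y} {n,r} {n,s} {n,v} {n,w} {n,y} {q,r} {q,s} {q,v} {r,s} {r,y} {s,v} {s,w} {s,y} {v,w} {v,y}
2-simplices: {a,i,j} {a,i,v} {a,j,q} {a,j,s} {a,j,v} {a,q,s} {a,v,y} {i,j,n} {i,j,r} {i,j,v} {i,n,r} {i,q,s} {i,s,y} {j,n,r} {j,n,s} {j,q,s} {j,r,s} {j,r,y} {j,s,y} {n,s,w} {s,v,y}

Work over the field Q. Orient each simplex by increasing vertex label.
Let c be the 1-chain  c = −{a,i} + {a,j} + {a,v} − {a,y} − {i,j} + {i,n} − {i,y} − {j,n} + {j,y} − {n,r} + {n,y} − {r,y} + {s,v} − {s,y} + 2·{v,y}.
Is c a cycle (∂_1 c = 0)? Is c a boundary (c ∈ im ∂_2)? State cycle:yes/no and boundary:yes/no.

cycle:yes boundary:no

n_0=10 n_1=35 n_2=21  [Q]
∂1: piv[ai,aj,aq,ar,as,av,ay,in,nw] rk=9  ker:ij,iq,ir,is,iv,iy,jn,jq,jr,js,jv,jy,nr,ns,nv,ny,qr,qs,qv,rs,ry,sv,sw,sy,vw,vy
∂2: piv[aij,aiv,ajq,ajs,ajv,aqs,avy,ijn,ijr,inr,iqs,isy,jns,jrs,jry,jsy,nsw,svy] rk=18  ker:ijv,jnr,jqs
∂1c = 0
c vs im∂2: residual ≠ 0 ⇒ not boundary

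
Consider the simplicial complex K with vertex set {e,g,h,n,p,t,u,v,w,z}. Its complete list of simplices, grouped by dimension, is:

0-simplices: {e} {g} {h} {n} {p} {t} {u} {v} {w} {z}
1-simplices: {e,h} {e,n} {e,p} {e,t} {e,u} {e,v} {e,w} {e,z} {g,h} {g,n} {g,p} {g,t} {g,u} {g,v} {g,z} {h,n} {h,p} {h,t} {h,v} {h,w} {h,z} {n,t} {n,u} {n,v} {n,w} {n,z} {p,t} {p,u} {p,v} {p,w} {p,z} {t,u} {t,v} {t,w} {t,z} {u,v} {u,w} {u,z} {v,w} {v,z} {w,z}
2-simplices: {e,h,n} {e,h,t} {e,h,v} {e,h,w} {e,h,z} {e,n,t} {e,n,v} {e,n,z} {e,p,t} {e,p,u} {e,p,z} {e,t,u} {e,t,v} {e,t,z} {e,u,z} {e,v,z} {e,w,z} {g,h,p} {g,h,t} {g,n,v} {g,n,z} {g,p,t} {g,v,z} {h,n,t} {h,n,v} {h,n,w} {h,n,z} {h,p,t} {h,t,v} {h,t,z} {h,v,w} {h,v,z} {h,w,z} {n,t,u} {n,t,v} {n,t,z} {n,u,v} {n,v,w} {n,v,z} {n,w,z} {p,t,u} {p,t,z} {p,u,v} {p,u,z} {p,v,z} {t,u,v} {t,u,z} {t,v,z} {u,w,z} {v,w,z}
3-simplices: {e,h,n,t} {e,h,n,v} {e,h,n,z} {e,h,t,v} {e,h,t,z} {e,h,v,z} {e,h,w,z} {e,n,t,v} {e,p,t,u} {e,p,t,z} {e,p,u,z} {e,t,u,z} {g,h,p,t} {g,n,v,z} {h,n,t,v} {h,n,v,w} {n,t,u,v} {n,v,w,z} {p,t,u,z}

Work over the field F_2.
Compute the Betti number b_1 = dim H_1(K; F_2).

b_1=4

n_0=10 n_1=41 n_2=50 n_3=19  [Z2]
∂1: piv[eh,en,ep,et,eu,ev,ew,ez,gh] rk=9  ker:gn,gp,gt,gu,gv,gz,hn,hp,ht,hv,hw,hz,nt,nu,nv,nw,nz,pt,pu,pv,pw,pz,tu,tv,tw,tz,uv,uw,uz,vw,vz,wz
∂2: piv[ehn,eht,ehv,ehw,ehz,ent,env,enz,ept,epu,epz,etu,etv,etz,euz,evz,ewz,ghp,ght,gnv,gnz,gpt,hnw,hvw,ntu,nuv,puv,uwz] rk=28  ker:gvz,hnt,hnv,hnz,hpt,htv,htz,hvz,hwz,ntv,ntz,nvw,nvz,nwz,ptu,ptz,puz,pvz,tuv,tuz,tvz,vwz
∂3: piv[ehnt,ehnv,ehnz,ehtv,ehtz,ehvz,ehwz,entv,eptu,eptz,epuz,etuz,ghpt,gnvz,hnvw,ntuv,nvwz] rk=17  ker:hntv,ptuz
b_1=(41−9)−28=4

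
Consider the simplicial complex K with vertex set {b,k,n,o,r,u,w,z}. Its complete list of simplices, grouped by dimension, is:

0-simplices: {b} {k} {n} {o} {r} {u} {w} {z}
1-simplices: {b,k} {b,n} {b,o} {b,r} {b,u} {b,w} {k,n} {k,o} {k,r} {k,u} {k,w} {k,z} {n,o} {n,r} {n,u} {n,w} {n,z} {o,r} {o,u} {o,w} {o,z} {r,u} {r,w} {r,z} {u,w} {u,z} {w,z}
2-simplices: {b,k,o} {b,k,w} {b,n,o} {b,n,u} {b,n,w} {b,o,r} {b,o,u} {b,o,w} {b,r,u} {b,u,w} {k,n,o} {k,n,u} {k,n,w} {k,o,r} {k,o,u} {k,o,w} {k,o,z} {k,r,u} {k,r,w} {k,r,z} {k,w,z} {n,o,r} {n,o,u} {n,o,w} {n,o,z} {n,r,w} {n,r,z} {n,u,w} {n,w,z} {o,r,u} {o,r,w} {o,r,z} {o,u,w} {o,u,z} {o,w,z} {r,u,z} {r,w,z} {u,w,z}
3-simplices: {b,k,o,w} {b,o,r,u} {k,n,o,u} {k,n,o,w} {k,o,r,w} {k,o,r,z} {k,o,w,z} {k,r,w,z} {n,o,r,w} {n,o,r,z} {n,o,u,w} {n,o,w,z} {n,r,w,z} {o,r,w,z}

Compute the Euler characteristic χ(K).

χ(K)=5

n_0=8 n_1=27 n_2=38 n_3=14
χ=+8−27+38−14=5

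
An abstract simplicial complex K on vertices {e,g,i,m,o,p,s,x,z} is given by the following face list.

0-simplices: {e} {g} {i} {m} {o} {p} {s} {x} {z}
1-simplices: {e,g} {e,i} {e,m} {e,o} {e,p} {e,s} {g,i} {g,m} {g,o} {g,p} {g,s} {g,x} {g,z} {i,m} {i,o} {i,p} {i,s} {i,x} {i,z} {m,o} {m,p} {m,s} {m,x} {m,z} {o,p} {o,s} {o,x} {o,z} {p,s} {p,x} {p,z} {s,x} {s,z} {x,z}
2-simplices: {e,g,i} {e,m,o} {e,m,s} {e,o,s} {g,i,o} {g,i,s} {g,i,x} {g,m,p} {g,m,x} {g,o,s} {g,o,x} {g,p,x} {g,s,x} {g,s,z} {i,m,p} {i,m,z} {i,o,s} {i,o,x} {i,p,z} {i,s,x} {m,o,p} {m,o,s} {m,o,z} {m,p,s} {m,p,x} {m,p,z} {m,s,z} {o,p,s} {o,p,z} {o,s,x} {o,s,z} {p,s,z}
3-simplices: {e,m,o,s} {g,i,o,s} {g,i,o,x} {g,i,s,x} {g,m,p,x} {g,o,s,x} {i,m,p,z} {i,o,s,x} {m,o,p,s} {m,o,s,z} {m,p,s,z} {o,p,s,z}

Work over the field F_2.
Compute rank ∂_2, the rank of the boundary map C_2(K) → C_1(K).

n_0=9 n_1=34 n_2=32 n_3=12  [Z2]
∂1: piv[eg,ei,em,eo,ep,es,gx,gz] rk=8  ker:gi,gm,go,gp,gs,im,io,ip,is,ix,iz,mo,mp,ms,mx,mz,op,os,ox,oz,ps,px,pz,sx,sz,xz
∂2: piv[egi,emo,ems,eos,gio,gis,gix,gmp,gmx,gos,gox,gpx,gsx,gsz,imp,imz,ipz,mop,moz,mps,msz] rk=21  ker:ios,iox,isx,mos,mpx,mpz,ops,opz,osx,osz,psz
∂3: piv[emos,gios,giox,gisx,gmpx,gosx,impz,mops,mosz,mpsz,opsz] rk=11  ker:iosx
rk∂_2=21

rank∂_2=21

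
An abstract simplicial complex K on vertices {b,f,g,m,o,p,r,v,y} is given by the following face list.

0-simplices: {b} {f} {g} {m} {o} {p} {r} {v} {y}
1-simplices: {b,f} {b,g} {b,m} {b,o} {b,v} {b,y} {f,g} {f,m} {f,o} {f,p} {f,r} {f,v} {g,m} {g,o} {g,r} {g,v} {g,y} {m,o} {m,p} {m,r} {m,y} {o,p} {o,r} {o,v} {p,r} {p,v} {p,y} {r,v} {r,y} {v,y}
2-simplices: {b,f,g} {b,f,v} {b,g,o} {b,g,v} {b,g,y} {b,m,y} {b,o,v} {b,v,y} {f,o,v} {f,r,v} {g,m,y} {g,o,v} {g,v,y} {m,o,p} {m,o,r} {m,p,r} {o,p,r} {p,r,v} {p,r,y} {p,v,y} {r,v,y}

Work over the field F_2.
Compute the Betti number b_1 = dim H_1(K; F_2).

b_1=5

n_0=9 n_1=30 n_2=21  [Z2]
∂1: piv[bf,bg,bm,bo,bv,by,fp,fr] rk=8  ker:fg,fm,fo,fv,gm,go,gr,gv,gy,mo,mp,mr,my,op,or,ov,pr,pv,py,rv,ry,vy
∂2: piv[bfg,bfv,bgo,bgv,bgy,bmy,bov,bvy,fov,frv,gmy,mop,mor,mpr,prv,pry,pvy] rk=17  ker:gov,gvy,opr,rvy
b_1=(30−8)−17=5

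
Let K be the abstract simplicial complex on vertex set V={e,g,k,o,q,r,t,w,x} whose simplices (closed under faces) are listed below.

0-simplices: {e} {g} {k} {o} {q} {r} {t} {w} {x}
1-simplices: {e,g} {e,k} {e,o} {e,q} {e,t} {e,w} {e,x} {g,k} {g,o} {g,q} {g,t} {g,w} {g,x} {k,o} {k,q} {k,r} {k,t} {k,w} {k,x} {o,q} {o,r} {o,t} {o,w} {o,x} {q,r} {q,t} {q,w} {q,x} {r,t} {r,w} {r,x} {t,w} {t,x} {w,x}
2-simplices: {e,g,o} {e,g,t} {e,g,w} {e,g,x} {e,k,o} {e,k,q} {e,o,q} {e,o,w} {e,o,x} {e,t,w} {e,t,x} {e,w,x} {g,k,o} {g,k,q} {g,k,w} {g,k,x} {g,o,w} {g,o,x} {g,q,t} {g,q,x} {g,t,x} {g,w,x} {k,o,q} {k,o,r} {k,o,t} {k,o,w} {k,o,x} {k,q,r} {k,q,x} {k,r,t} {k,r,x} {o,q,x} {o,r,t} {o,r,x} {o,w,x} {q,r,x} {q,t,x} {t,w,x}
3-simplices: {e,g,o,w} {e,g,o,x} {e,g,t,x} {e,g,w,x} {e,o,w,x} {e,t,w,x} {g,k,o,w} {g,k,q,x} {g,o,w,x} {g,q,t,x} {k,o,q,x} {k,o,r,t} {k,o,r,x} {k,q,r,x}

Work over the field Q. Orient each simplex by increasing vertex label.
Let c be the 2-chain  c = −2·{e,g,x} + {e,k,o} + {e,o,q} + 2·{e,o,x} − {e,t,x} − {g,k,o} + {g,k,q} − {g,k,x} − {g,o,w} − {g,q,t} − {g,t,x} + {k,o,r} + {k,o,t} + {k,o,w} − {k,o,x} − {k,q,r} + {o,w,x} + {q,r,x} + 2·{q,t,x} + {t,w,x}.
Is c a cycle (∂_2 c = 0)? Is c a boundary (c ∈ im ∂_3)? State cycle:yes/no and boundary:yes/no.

n_0=9 n_1=34 n_2=38 n_3=14  [Q]
∂1: piv[eg,ek,eo,eq,et,ew,ex,kr] rk=8  ker:gk,go,gq,gt,gw,gx,ko,kq,kt,kw,kx,oq,or,ot,ow,ox,qr,qt,qw,qx,rt,rw,rx,tw,tx,wx
∂2: piv[ego,egt,egw,egx,eko,ekq,eoq,eow,eox,etw,etx,ewx,gko,gkq,gkw,gkx,gqt,gqx,kor,kot,kqr,krt,krx] rk=23  ker:gow,gox,gtx,gwx,koq,kow,kox,kqx,oqx,ort,orx,owx,qrx,qtx,twx
∂3: piv[egow,egox,egtx,egwx,eowx,etwx,gkow,gkqx,gqtx,koqx,kort,korx,kqrx] rk=13  ker:gowx
∂2c = −2·{e,g} + {e,k} + 2·{e,o} − {e,q} − {e,t} + {e,x} − {g,k} − 2·{g,q} + {g,w} + 2·{k,o} − {k,t} − {k,w} + {o,q} + {o,r} + {o,t} + {o,w} + {q,t} − 3·{q,x} + {r,x} + {t,w} − {t,x} + 2·{w,x}

cycle:no boundary:no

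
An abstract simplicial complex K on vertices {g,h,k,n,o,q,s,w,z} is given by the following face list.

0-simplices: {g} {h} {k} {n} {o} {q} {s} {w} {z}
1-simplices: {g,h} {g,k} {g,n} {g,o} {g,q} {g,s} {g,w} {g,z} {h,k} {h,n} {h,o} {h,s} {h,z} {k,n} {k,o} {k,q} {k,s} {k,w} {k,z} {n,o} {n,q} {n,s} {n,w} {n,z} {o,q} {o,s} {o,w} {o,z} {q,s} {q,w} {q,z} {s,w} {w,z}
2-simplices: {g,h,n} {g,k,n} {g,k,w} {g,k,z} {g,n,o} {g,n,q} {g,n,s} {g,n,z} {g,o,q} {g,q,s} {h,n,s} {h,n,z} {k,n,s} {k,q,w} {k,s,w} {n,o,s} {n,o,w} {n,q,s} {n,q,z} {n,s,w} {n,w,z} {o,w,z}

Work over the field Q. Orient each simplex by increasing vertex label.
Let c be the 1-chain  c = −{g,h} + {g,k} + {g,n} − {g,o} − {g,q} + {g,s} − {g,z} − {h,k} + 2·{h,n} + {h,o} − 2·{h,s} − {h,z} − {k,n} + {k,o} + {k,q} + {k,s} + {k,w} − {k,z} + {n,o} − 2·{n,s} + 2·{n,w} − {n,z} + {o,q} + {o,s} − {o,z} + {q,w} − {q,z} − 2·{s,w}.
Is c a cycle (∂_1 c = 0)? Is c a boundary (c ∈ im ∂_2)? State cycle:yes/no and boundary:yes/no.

cycle:no boundary:no

n_0=9 n_1=33 n_2=22  [Q]
∂1: piv[gh,gk,gn,go,gq,gs,gw,gz] rk=8  ker:hk,hn,ho,hs,hz,kn,ko,kq,ks,kw,kz,no,nq,ns,nw,nz,oq,os,ow,oz,qs,qw,qz,sw,wz
∂2: piv[ghn,gkn,gkw,gkz,gno,gnq,gns,gnz,goq,gqs,hns,hnz,kns,kqw,ksw,nos,now,nqz,nsw,nwz,owz] rk=21  ker:nqs
∂1c = {g} − 2·{k} + 2·{n} + {o} + {q} + {s} + 2·{w} − 6·{z}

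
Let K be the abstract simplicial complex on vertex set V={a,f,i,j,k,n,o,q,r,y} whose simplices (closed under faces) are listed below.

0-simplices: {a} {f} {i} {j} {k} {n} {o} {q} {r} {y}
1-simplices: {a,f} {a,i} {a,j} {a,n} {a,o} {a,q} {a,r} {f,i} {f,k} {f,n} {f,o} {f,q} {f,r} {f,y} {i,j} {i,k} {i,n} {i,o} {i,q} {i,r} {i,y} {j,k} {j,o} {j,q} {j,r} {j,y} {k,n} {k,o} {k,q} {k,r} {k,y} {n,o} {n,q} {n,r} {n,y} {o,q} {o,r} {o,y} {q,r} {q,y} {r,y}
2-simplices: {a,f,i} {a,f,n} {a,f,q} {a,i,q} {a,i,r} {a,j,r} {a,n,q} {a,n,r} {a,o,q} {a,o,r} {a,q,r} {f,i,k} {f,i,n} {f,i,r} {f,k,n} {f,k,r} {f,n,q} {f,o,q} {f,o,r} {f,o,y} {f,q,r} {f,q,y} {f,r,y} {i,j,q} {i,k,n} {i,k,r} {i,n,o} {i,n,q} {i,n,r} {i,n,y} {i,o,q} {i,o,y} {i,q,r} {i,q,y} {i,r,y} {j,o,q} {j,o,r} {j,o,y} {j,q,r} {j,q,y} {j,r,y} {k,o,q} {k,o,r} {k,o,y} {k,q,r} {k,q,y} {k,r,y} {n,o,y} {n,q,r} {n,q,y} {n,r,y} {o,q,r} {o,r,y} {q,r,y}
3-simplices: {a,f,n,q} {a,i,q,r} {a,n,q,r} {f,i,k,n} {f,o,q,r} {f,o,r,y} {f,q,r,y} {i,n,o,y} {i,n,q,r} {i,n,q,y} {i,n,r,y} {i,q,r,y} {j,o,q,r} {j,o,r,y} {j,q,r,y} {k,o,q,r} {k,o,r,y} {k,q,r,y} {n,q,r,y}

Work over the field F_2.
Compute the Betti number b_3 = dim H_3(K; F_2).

n_0=10 n_1=41 n_2=54 n_3=19  [Z2]
∂1: piv[af,ai,aj,an,ao,aq,ar,fk,fy] rk=9  ker:fi,fn,fo,fq,fr,ij,ik,in,io,iq,ir,iy,jk,jo,jq,jr,jy,kn,ko,kq,kr,ky,no,nq,nr,ny,oq,or,oy,qr,qy,ry
∂2: piv[afi,afn,afq,aiq,air,ajr,anq,anr,aoq,aor,aqr,fik,fin,fir,fkn,fkr,foq,foy,fqy,fry,ijq,ino,iny,ioq,ioy,joq,jor,joy,koq,kor,koy] rk=31  ker:fnq,for,fqr,ikn,ikr,inq,inr,iqr,iqy,iry,jqr,jqy,jry,kqr,kqy,kry,noy,nqr,nqy,nry,oqr,ory,qry
∂3: piv[afnq,aiqr,anqr,fikn,foqr,fory,fqry,inoy,inqr,inqy,inry,iqry,joqr,jory,jqry,koqr,kory,kqry] rk=18  ker:nqry
b_3=(19−18)−0=1

b_3=1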